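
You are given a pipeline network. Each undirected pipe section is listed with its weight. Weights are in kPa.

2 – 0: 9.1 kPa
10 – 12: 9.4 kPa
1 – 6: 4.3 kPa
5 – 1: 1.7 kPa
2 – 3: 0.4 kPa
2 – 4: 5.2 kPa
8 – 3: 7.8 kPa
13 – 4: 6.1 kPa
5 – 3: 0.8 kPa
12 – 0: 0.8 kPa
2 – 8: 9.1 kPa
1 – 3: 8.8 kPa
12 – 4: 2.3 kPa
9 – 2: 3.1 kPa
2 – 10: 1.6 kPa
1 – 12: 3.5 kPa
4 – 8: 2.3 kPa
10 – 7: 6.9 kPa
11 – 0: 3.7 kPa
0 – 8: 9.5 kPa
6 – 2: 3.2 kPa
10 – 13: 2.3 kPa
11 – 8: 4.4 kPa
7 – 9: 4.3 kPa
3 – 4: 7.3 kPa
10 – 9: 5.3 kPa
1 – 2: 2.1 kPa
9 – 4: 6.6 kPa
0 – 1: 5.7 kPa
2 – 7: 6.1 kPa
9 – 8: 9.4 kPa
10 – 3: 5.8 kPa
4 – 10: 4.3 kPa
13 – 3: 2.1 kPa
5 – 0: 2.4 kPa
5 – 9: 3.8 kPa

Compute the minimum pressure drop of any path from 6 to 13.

Compare a few routes:
6–2–10–13: 3.2+1.6+2.3 = 7.1
6–1–5–3–13: 4.3+1.7+0.8+2.1 = 8.9
6–1–2–3–13: 4.3+2.1+0.4+2.1 = 8.9
6–2–3–13: 3.2+0.4+2.1 = 5.7
Cheapest is 6–2–3–13 at 5.7 kPa.

5.7 kPa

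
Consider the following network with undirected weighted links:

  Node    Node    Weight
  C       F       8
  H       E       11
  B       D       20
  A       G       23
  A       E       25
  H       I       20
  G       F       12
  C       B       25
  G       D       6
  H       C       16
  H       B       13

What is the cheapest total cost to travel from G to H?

Settle nodes by increasing distance from G:
G: 0
D: 6  (via G)
F: 12  (via G)
C: 20  (via F)
A: 23  (via G)
B: 26  (via D)
H: 36  (via C)
Shortest route: G → F → C → H = 36.

36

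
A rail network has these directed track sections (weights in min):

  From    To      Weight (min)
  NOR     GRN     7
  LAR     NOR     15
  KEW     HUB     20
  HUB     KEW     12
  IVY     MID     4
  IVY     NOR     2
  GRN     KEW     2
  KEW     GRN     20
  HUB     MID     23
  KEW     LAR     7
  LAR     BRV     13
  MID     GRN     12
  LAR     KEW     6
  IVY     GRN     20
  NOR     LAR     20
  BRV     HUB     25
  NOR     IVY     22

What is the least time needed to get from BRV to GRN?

57 min

Shortest distances from BRV:
BRV: 0
HUB: 25  (via BRV)
KEW: 37  (via HUB)
LAR: 44  (via KEW)
MID: 48  (via HUB)
GRN: 57  (via KEW)
Shortest route: BRV → HUB → KEW → GRN = 57 min.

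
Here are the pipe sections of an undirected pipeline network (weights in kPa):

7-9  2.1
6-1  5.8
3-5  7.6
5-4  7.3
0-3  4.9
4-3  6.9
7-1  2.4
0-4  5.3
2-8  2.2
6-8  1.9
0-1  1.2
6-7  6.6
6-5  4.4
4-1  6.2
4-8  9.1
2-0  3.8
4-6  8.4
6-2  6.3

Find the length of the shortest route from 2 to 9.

9.5 kPa

Compare a few routes:
2 - 8 - 6 - 1 - 7 - 9: 2.2+1.9+5.8+2.4+2.1 = 14.4
2 - 8 - 6 - 7 - 9: 2.2+1.9+6.6+2.1 = 12.8
2 - 0 - 1 - 7 - 9: 3.8+1.2+2.4+2.1 = 9.5
The minimum is 9.5 kPa via 2 - 0 - 1 - 7 - 9.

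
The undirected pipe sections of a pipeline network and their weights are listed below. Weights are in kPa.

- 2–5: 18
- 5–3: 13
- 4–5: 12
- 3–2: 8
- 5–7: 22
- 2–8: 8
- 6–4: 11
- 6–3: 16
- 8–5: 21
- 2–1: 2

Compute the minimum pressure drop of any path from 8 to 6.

Enumerating some paths:
8–2–3–6: 8+8+16 = 32
8–5–4–6: 21+12+11 = 44
8–2–5–4–6: 8+18+12+11 = 49
The minimum is 32 kPa via 8–2–3–6.

32 kPa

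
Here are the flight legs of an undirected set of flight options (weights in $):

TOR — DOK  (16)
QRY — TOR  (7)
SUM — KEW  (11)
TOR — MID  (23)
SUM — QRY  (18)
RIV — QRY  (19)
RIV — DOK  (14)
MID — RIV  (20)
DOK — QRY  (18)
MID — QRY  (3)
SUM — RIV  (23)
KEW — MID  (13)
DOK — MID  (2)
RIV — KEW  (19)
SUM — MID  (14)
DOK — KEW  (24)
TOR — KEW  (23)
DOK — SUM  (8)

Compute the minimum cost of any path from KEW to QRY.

$16

Shortest distances from KEW:
KEW: 0
SUM: 11  (via KEW)
MID: 13  (via KEW)
DOK: 15  (via MID)
QRY: 16  (via MID)
Shortest route: KEW–MID–QRY = $16.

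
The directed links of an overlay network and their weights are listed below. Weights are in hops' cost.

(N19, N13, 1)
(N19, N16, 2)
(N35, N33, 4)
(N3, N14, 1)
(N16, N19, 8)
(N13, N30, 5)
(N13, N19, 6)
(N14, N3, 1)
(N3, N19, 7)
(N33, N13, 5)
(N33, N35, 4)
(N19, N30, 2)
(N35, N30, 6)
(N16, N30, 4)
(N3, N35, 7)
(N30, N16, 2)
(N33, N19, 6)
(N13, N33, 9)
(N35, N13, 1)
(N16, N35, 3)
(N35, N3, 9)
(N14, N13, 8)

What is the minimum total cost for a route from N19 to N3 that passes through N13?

20 hops' cost

Best N19 to N13: N19 → N13 costing 1
Shortest N13→N3: N13 → N30 → N16 → N35 → N3 = 19
Total via N13: 1 + 19 = 20 hops' cost.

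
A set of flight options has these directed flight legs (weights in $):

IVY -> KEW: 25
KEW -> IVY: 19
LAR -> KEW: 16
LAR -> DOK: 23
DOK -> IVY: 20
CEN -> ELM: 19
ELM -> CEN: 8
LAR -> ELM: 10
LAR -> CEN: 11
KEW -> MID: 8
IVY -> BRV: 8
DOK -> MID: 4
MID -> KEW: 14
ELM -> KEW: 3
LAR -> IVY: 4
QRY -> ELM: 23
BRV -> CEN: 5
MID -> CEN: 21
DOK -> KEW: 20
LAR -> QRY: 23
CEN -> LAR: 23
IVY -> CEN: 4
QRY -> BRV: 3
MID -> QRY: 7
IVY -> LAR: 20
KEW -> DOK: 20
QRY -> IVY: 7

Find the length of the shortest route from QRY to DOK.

$46

Shortest distances from QRY:
QRY: 0
BRV: 3  (via QRY)
IVY: 7  (via QRY)
CEN: 8  (via BRV)
ELM: 23  (via QRY)
KEW: 26  (via ELM)
LAR: 27  (via IVY)
MID: 34  (via KEW)
DOK: 46  (via KEW)
Shortest route: QRY → ELM → KEW → DOK = $46.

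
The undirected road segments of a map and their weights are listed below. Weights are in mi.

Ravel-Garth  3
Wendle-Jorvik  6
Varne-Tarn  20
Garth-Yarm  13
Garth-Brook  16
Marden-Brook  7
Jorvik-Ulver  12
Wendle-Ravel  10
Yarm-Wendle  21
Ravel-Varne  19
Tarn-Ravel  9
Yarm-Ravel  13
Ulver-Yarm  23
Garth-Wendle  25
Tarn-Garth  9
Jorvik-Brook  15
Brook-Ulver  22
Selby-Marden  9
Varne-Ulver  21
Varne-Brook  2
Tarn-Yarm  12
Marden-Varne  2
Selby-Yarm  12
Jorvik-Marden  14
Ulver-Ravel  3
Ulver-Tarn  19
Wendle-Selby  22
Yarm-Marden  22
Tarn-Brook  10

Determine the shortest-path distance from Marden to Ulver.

23 mi

Settle nodes by increasing distance from Marden:
Marden: 0
Varne: 2  (via Marden)
Brook: 4  (via Varne)
Selby: 9  (via Marden)
Jorvik: 14  (via Marden)
Tarn: 14  (via Brook)
Garth: 20  (via Brook)
Wendle: 20  (via Jorvik)
Yarm: 21  (via Selby)
Ravel: 21  (via Varne)
Ulver: 23  (via Varne)
Shortest route: Marden → Varne → Ulver = 23 mi.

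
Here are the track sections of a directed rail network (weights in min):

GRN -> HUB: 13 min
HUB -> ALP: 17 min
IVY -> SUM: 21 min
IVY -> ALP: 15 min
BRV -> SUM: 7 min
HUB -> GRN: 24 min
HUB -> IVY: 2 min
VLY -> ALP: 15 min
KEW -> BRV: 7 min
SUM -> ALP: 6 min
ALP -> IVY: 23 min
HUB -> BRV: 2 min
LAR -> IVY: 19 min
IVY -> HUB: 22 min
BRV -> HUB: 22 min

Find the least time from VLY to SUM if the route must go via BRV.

Best VLY to BRV: VLY–ALP–IVY–HUB–BRV costing 62
Best BRV to SUM: BRV–SUM costing 7
Total via BRV: 62 + 7 = 69 min.

69 min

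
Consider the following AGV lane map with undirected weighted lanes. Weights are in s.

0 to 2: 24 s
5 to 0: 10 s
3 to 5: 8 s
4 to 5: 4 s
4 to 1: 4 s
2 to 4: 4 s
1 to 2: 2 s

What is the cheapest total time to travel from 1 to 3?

16 s

Candidate routes:
1 - 4 - 5 - 3: 4+4+8 = 16
1 - 2 - 4 - 5 - 3: 2+4+4+8 = 18
The minimum is 16 s via 1 - 4 - 5 - 3.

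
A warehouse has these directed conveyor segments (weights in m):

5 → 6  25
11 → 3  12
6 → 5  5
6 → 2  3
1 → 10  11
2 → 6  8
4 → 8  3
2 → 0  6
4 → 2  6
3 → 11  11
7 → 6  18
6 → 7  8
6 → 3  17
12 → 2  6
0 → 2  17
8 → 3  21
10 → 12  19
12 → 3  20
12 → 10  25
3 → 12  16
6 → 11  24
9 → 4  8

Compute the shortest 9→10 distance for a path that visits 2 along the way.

80 m

Shortest 9→2: 9–4–2 = 14
Best 2 to 10: 2–6–3–12–10 costing 66
Total via 2: 14 + 66 = 80 m.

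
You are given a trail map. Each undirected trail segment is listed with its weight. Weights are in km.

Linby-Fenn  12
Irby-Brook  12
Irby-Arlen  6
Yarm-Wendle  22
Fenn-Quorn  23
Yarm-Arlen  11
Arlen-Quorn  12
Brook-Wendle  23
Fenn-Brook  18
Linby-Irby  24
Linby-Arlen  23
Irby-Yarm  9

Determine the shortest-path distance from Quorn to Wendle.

45 km

Running Dijkstra from Quorn:
Quorn: 0
Arlen: 12  (via Quorn)
Irby: 18  (via Arlen)
Yarm: 23  (via Arlen)
Fenn: 23  (via Quorn)
Brook: 30  (via Irby)
Linby: 35  (via Arlen)
Wendle: 45  (via Yarm)
Shortest route: Quorn → Arlen → Yarm → Wendle = 45 km.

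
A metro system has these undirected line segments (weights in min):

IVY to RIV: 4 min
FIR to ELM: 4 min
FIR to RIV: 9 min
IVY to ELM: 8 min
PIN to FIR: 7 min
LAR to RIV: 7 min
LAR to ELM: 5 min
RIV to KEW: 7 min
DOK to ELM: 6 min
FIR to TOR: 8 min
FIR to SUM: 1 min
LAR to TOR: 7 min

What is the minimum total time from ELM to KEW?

19 min

Running Dijkstra from ELM:
ELM: 0
FIR: 4  (via ELM)
LAR: 5  (via ELM)
SUM: 5  (via FIR)
DOK: 6  (via ELM)
IVY: 8  (via ELM)
PIN: 11  (via FIR)
RIV: 12  (via LAR)
TOR: 12  (via FIR)
KEW: 19  (via RIV)
Shortest route: ELM → LAR → RIV → KEW = 19 min.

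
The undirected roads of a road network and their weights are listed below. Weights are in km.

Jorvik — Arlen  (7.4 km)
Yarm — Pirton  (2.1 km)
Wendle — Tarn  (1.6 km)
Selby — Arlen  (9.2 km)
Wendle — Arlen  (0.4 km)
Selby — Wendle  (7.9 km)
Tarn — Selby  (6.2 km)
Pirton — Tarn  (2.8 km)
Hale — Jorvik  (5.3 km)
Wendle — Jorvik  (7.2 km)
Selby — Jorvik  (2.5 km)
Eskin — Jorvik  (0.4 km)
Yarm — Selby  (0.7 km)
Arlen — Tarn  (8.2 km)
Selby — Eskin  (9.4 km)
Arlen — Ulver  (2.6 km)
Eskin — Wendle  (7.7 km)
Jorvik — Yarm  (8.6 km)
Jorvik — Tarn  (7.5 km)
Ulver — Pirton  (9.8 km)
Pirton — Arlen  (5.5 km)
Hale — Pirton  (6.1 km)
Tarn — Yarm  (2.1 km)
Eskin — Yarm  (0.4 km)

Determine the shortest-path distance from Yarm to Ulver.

Enumerating some paths:
Yarm → Pirton → Tarn → Wendle → Arlen → Ulver: 2.1+2.8+1.6+0.4+2.6 = 9.5
Yarm → Eskin → Jorvik → Arlen → Ulver: 0.4+0.4+7.4+2.6 = 10.8
Yarm → Tarn → Wendle → Arlen → Ulver: 2.1+1.6+0.4+2.6 = 6.7
Yarm → Pirton → Arlen → Ulver: 2.1+5.5+2.6 = 10.2
The minimum is 6.7 km via Yarm → Tarn → Wendle → Arlen → Ulver.

6.7 km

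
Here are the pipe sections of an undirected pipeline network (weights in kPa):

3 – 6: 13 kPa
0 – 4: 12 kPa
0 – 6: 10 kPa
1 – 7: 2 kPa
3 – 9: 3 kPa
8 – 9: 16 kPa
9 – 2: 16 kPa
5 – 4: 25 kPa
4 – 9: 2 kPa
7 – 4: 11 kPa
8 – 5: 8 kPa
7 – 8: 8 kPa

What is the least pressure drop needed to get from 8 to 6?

32 kPa

Candidate routes:
8 - 9 - 3 - 6: 16+3+13 = 32
8 - 9 - 4 - 0 - 6: 16+2+12+10 = 40
8 - 7 - 4 - 9 - 3 - 6: 8+11+2+3+13 = 37
The minimum is 32 kPa via 8 - 9 - 3 - 6.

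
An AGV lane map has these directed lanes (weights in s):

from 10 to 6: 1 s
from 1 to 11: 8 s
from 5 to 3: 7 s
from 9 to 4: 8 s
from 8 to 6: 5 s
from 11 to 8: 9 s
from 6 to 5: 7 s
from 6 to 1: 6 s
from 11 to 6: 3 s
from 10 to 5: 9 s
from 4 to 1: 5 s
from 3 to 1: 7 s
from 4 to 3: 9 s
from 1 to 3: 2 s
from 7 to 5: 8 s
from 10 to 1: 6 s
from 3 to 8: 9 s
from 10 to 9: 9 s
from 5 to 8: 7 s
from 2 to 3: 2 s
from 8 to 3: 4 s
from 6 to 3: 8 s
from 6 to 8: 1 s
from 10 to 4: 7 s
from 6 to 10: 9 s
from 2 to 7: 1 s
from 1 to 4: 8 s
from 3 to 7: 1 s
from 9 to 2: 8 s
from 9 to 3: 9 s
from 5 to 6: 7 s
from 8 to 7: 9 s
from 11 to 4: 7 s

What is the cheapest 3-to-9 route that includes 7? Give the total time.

34 s

Best 3 to 7: 3–7 costing 1
Best 7 to 9: 7–5–6–10–9 costing 33
Total via 7: 1 + 33 = 34 s.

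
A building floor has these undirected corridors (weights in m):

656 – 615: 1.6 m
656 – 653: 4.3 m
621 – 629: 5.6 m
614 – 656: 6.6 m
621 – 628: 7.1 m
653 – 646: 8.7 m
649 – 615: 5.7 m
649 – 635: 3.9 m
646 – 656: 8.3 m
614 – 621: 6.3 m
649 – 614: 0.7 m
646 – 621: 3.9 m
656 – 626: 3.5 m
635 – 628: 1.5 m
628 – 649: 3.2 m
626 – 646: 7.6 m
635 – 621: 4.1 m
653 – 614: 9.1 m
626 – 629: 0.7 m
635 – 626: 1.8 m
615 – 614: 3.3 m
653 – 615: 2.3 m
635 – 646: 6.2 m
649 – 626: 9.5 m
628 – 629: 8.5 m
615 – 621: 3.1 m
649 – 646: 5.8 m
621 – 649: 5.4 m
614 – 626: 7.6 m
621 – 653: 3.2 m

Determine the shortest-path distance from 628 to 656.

6.8 m

Settle nodes by increasing distance from 628:
628: 0
635: 1.5  (via 628)
649: 3.2  (via 628)
626: 3.3  (via 635)
614: 3.9  (via 649)
629: 4  (via 626)
621: 5.6  (via 635)
656: 6.8  (via 626)
Shortest route: 628 → 635 → 626 → 656 = 6.8 m.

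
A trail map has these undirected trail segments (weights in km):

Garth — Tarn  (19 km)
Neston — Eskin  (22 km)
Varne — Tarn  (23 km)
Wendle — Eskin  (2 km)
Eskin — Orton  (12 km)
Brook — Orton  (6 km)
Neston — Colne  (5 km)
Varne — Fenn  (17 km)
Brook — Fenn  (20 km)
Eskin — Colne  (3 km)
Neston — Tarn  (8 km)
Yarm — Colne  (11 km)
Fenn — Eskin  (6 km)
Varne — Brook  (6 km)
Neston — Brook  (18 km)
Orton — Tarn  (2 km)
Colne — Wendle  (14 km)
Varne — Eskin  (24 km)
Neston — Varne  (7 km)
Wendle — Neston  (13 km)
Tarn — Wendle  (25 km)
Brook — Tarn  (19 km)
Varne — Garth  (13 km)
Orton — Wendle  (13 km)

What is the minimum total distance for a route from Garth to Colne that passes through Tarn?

Best Garth to Tarn: Garth → Tarn costing 19
Shortest Tarn→Colne: Tarn → Neston → Colne = 13
Total via Tarn: 19 + 13 = 32 km.

32 km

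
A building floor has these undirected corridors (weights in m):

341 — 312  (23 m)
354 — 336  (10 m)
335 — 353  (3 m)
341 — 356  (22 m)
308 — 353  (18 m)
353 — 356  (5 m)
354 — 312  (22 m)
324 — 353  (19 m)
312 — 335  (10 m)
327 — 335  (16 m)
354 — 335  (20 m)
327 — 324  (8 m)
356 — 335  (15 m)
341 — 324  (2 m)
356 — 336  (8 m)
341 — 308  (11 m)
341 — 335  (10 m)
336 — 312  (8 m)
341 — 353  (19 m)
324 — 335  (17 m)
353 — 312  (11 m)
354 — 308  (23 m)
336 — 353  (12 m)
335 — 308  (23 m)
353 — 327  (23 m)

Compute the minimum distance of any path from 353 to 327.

Compare a few routes:
353–335–341–324–327: 3+10+2+8 = 23
353–335–327: 3+16 = 19
Cheapest is 353–335–327 at 19 m.

19 m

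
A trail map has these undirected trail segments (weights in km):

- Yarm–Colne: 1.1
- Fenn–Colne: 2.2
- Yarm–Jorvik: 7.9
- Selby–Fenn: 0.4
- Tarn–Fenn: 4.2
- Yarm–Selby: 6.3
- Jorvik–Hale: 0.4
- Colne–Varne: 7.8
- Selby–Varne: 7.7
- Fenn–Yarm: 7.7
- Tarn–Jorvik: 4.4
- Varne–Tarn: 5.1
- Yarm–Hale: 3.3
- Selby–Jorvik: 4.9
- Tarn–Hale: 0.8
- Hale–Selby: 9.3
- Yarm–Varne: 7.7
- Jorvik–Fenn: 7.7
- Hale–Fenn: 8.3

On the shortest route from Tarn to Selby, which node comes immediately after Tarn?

Fenn

Enumerating some paths:
Tarn–Hale–Yarm–Colne–Fenn–Selby: 0.8+3.3+1.1+2.2+0.4 = 7.8
Tarn–Hale–Jorvik–Fenn–Selby: 0.8+0.4+7.7+0.4 = 9.3
Tarn–Hale–Jorvik–Selby: 0.8+0.4+4.9 = 6.1
Tarn–Fenn–Selby: 4.2+0.4 = 4.6
The minimum is 4.6 km via Tarn–Fenn–Selby.
So from Tarn the first move is to Fenn.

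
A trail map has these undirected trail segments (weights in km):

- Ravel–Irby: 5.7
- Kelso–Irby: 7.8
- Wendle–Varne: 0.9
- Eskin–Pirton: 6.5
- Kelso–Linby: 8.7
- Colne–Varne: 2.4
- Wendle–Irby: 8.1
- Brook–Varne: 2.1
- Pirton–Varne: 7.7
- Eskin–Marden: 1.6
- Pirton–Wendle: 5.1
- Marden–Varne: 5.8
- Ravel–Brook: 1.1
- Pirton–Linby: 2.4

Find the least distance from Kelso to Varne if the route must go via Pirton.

17.1 km

Best Kelso to Pirton: Kelso → Linby → Pirton costing 11.1
Shortest Pirton→Varne: Pirton → Wendle → Varne = 6
Total via Pirton: 11.1 + 6 = 17.1 km.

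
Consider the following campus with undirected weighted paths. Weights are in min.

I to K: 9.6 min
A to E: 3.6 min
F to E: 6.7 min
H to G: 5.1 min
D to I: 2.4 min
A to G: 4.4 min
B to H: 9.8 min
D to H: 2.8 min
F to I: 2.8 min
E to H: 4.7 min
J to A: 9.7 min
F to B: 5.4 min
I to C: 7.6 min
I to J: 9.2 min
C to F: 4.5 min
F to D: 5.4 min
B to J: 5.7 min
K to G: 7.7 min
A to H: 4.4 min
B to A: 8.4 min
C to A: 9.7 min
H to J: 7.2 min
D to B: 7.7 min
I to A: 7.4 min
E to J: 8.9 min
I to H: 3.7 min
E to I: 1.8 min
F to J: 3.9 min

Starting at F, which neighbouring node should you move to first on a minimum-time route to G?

Enumerating some paths:
F–I–H–G: 2.8+3.7+5.1 = 11.6
F–I–E–A–G: 2.8+1.8+3.6+4.4 = 12.6
Cheapest is F–I–H–G at 11.6 min.
So from F the first move is to I.

I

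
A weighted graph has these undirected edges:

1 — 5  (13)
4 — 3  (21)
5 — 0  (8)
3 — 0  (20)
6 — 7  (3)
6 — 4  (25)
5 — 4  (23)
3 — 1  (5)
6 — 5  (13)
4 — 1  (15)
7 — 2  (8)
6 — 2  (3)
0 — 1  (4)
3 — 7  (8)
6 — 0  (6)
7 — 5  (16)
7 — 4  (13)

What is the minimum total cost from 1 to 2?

Running Dijkstra from 1:
1: 0
0: 4  (via 1)
3: 5  (via 1)
6: 10  (via 0)
5: 12  (via 0)
2: 13  (via 6)
Shortest route: 1 → 0 → 6 → 2 = 13.

13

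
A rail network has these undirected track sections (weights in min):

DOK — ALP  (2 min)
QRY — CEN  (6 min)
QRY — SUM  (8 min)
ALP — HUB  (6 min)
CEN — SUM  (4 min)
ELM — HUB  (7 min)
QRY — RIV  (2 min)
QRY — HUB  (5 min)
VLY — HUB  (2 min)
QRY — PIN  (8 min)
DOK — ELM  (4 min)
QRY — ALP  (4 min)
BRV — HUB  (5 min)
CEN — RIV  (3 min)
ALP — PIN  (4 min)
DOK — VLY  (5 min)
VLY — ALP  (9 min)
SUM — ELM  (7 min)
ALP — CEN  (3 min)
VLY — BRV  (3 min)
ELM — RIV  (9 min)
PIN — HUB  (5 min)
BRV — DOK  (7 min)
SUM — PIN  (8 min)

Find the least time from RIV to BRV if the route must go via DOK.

Best RIV to DOK: RIV → QRY → ALP → DOK costing 8
Best DOK to BRV: DOK → BRV costing 7
Total via DOK: 8 + 7 = 15 min.

15 min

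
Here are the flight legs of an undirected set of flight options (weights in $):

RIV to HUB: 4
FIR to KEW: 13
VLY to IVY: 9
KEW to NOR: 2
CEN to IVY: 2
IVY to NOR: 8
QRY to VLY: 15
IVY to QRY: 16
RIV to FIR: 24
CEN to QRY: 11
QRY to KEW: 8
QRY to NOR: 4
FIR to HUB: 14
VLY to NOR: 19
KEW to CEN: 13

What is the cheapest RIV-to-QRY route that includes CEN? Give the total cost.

$54

Shortest RIV→CEN: RIV → HUB → FIR → KEW → NOR → IVY → CEN = 43
Best CEN to QRY: CEN → QRY costing 11
Total via CEN: 43 + 11 = $54.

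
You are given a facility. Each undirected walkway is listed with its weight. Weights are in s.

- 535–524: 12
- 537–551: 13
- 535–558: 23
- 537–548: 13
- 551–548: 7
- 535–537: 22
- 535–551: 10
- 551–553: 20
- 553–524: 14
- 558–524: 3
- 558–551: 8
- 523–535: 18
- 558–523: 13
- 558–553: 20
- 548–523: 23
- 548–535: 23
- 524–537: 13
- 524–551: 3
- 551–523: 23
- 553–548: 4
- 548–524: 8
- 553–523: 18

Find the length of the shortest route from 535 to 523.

18 s

Shortest distances from 535:
535: 0
551: 10  (via 535)
524: 12  (via 535)
558: 15  (via 524)
548: 17  (via 551)
523: 18  (via 535)
Shortest route: 535 → 523 = 18 s.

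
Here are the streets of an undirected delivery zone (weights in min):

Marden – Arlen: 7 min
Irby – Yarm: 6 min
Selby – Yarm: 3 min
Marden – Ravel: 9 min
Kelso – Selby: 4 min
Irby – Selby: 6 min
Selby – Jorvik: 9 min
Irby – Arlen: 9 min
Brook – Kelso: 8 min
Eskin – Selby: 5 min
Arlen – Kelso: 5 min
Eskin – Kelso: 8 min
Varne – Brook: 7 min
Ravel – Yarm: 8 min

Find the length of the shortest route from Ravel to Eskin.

16 min

Settle nodes by increasing distance from Ravel:
Ravel: 0
Yarm: 8  (via Ravel)
Marden: 9  (via Ravel)
Selby: 11  (via Yarm)
Irby: 14  (via Yarm)
Kelso: 15  (via Selby)
Eskin: 16  (via Selby)
Shortest route: Ravel → Yarm → Selby → Eskin = 16 min.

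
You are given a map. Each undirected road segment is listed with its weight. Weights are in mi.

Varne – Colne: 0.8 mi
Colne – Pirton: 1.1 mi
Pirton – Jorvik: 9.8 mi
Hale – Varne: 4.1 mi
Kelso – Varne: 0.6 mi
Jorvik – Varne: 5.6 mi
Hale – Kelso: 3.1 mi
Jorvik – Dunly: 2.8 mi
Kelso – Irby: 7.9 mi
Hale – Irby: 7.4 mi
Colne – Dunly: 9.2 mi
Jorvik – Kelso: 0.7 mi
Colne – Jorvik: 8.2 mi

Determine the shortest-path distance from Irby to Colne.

9.3 mi

Settle nodes by increasing distance from Irby:
Irby: 0
Hale: 7.4  (via Irby)
Kelso: 7.9  (via Irby)
Varne: 8.5  (via Kelso)
Jorvik: 8.6  (via Kelso)
Colne: 9.3  (via Varne)
Shortest route: Irby → Kelso → Varne → Colne = 9.3 mi.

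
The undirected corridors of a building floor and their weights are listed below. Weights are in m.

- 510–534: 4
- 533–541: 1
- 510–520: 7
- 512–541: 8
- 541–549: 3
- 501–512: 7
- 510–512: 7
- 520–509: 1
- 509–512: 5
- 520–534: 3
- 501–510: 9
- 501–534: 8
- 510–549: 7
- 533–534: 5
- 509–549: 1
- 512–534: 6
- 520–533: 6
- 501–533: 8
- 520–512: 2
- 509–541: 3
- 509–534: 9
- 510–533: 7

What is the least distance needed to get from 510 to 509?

8 m

Candidate routes:
510 - 520 - 509: 7+1 = 8
510 - 512 - 520 - 509: 7+2+1 = 10
510 - 533 - 541 - 509: 7+1+3 = 11
The minimum is 8 m via 510 - 520 - 509.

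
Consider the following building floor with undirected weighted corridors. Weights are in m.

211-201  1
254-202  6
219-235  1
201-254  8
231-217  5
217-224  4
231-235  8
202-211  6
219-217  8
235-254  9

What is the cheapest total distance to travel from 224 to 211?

Settle nodes by increasing distance from 224:
224: 0
217: 4  (via 224)
231: 9  (via 217)
219: 12  (via 217)
235: 13  (via 219)
254: 22  (via 235)
202: 28  (via 254)
201: 30  (via 254)
211: 31  (via 201)
Shortest route: 224 → 217 → 219 → 235 → 254 → 201 → 211 = 31 m.

31 m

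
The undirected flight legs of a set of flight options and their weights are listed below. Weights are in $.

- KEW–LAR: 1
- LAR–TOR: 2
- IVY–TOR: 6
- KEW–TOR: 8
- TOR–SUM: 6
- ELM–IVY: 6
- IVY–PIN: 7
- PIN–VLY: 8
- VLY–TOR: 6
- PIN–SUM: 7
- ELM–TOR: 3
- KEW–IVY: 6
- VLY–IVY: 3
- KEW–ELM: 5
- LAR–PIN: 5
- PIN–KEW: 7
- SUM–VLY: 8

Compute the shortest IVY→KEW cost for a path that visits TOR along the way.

Shortest IVY→TOR: IVY → TOR = 6
Best TOR to KEW: TOR → LAR → KEW costing 3
Total via TOR: 6 + 3 = $9.

$9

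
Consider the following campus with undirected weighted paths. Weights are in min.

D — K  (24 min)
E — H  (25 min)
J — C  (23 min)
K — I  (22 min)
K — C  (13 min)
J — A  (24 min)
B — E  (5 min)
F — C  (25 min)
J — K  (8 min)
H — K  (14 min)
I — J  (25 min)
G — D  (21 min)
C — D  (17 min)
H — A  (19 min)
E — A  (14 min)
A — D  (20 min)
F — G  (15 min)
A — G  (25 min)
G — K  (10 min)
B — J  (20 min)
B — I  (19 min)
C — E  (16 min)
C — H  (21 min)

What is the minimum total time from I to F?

47 min

Settle nodes by increasing distance from I:
I: 0
B: 19  (via I)
K: 22  (via I)
E: 24  (via B)
J: 25  (via I)
G: 32  (via K)
C: 35  (via K)
H: 36  (via K)
A: 38  (via E)
D: 46  (via K)
F: 47  (via G)
Shortest route: I–K–G–F = 47 min.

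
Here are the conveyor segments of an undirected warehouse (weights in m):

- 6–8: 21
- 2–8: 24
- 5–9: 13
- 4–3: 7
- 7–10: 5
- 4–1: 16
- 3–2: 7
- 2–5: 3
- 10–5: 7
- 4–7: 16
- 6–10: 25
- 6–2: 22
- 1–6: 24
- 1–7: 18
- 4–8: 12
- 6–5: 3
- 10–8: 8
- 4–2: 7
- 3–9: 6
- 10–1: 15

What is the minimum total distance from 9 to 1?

Settle nodes by increasing distance from 9:
9: 0
3: 6  (via 9)
2: 13  (via 3)
4: 13  (via 3)
5: 13  (via 9)
6: 16  (via 5)
10: 20  (via 5)
7: 25  (via 10)
8: 25  (via 4)
1: 29  (via 4)
Shortest route: 9 → 3 → 4 → 1 = 29 m.

29 m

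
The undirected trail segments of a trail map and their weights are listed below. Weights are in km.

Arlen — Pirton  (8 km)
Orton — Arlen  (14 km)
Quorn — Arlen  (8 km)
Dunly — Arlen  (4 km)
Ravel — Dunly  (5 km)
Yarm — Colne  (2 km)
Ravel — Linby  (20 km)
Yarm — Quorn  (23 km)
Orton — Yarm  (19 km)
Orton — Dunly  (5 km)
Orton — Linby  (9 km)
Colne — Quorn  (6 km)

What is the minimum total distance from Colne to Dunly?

Shortest distances from Colne:
Colne: 0
Yarm: 2  (via Colne)
Quorn: 6  (via Colne)
Arlen: 14  (via Quorn)
Dunly: 18  (via Arlen)
Shortest route: Colne → Quorn → Arlen → Dunly = 18 km.

18 km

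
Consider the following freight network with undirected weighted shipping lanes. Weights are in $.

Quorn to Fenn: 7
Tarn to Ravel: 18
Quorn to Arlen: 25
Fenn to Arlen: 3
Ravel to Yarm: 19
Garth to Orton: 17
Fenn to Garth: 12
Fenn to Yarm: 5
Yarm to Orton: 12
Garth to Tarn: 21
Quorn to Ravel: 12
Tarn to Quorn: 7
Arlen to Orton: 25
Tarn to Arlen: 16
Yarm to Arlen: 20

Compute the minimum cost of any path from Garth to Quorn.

Candidate routes:
Garth → Tarn → Quorn: 21+7 = 28
Garth → Fenn → Arlen → Tarn → Quorn: 12+3+16+7 = 38
Garth → Fenn → Quorn: 12+7 = 19
Cheapest is Garth → Fenn → Quorn at $19.

$19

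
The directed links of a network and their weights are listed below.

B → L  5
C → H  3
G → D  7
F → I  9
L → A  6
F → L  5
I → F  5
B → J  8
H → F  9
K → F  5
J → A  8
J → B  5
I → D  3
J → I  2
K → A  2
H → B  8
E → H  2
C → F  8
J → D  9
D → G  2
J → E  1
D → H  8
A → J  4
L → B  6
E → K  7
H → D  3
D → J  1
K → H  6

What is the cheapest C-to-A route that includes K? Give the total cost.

Best C to K: C → H → D → J → E → K costing 15
Shortest K→A: K → A = 2
Total via K: 15 + 2 = 17.

17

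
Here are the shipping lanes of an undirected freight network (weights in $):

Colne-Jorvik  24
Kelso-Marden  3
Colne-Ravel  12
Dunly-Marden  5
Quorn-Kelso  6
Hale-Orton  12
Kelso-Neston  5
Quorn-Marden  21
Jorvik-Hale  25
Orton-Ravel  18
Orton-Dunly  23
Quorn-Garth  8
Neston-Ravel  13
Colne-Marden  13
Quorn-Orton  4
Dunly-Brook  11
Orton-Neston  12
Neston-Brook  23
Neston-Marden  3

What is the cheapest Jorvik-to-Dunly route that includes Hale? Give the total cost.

Shortest Jorvik→Hale: Jorvik–Hale = 25
Best Hale to Dunly: Hale–Orton–Quorn–Kelso–Marden–Dunly costing 30
Total via Hale: 25 + 30 = $55.

$55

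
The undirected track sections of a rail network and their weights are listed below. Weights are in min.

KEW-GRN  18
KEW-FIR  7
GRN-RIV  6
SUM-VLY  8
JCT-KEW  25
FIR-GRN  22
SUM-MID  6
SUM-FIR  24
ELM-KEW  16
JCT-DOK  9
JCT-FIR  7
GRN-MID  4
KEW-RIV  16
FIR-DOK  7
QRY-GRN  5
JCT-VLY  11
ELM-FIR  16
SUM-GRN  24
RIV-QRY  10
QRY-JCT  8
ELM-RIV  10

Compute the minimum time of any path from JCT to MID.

Settle nodes by increasing distance from JCT:
JCT: 0
FIR: 7  (via JCT)
QRY: 8  (via JCT)
DOK: 9  (via JCT)
VLY: 11  (via JCT)
GRN: 13  (via QRY)
KEW: 14  (via FIR)
MID: 17  (via GRN)
Shortest route: JCT–QRY–GRN–MID = 17 min.

17 min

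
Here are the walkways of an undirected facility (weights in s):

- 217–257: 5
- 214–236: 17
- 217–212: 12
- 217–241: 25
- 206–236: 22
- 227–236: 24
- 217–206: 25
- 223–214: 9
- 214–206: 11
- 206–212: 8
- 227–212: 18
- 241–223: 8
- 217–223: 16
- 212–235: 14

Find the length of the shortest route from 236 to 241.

34 s

Enumerating some paths:
236 → 214 → 223 → 241: 17+9+8 = 34
236 → 206 → 214 → 223 → 241: 22+11+9+8 = 50
Cheapest is 236 → 214 → 223 → 241 at 34 s.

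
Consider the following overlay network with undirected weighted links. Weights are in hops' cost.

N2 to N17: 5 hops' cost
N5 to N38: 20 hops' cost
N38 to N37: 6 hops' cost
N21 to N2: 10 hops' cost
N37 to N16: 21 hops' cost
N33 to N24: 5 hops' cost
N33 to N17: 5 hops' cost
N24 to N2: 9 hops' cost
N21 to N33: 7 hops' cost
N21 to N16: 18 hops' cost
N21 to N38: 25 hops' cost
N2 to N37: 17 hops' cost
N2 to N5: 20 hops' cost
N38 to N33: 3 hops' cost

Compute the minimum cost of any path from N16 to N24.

Candidate routes:
N16 → N21 → N2 → N24: 18+10+9 = 37
N16 → N37 → N38 → N33 → N24: 21+6+3+5 = 35
N16 → N21 → N33 → N24: 18+7+5 = 30
Cheapest is N16 → N21 → N33 → N24 at 30 hops' cost.

30 hops' cost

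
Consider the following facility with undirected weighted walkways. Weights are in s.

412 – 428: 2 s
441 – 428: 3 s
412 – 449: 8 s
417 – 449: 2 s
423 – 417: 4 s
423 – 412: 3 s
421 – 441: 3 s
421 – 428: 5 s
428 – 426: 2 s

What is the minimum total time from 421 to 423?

Compare a few routes:
421–428–412–423: 5+2+3 = 10
421–441–428–412–423: 3+3+2+3 = 11
421–428–412–449–417–423: 5+2+8+2+4 = 21
Cheapest is 421–428–412–423 at 10 s.

10 s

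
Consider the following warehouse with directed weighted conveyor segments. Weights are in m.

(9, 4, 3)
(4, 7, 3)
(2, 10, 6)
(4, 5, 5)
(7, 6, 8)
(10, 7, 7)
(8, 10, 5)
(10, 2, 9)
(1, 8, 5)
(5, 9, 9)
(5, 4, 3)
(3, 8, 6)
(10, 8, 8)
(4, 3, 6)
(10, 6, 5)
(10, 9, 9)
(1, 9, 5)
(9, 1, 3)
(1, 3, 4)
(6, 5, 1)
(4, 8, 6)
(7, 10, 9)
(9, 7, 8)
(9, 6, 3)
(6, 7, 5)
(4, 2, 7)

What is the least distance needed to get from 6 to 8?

Shortest distances from 6:
6: 0
5: 1  (via 6)
4: 4  (via 5)
7: 5  (via 6)
3: 10  (via 4)
8: 10  (via 4)
Shortest route: 6–5–4–8 = 10 m.

10 m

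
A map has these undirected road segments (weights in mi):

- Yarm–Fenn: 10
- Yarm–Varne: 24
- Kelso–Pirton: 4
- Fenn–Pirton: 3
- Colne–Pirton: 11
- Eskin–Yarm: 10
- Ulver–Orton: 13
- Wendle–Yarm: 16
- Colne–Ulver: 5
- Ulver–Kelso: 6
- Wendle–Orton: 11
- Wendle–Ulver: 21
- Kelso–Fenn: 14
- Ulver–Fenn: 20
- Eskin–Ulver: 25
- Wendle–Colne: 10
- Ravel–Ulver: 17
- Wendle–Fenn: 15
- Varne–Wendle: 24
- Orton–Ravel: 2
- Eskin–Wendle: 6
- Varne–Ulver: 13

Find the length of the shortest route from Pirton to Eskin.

Running Dijkstra from Pirton:
Pirton: 0
Fenn: 3  (via Pirton)
Kelso: 4  (via Pirton)
Ulver: 10  (via Kelso)
Colne: 11  (via Pirton)
Yarm: 13  (via Fenn)
Wendle: 18  (via Fenn)
Eskin: 23  (via Yarm)
Shortest route: Pirton → Fenn → Yarm → Eskin = 23 mi.

23 mi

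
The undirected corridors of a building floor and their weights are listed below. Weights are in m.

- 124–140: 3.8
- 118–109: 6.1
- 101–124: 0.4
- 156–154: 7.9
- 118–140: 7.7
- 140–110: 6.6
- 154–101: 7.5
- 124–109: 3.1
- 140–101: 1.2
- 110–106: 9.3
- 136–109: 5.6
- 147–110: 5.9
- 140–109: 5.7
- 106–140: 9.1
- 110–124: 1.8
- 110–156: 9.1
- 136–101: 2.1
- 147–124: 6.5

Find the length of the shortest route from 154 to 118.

Running Dijkstra from 154:
154: 0
101: 7.5  (via 154)
124: 7.9  (via 101)
156: 7.9  (via 154)
140: 8.7  (via 101)
136: 9.6  (via 101)
110: 9.7  (via 124)
109: 11  (via 124)
147: 14.4  (via 124)
118: 16.4  (via 140)
Shortest route: 154 → 101 → 140 → 118 = 16.4 m.

16.4 m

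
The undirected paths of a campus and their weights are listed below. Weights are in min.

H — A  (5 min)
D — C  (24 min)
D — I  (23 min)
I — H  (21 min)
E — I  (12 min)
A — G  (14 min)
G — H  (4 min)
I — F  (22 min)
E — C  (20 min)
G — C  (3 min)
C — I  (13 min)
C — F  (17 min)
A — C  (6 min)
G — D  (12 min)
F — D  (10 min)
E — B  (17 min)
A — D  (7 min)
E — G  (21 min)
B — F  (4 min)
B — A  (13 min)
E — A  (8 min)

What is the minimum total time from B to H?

18 min

Running Dijkstra from B:
B: 0
F: 4  (via B)
A: 13  (via B)
D: 14  (via F)
E: 17  (via B)
H: 18  (via A)
Shortest route: B → A → H = 18 min.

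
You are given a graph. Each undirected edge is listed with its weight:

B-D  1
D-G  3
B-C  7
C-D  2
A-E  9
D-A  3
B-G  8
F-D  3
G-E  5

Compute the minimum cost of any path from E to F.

11

Settle nodes by increasing distance from E:
E: 0
G: 5  (via E)
D: 8  (via G)
A: 9  (via E)
B: 9  (via D)
C: 10  (via D)
F: 11  (via D)
Shortest route: E–G–D–F = 11.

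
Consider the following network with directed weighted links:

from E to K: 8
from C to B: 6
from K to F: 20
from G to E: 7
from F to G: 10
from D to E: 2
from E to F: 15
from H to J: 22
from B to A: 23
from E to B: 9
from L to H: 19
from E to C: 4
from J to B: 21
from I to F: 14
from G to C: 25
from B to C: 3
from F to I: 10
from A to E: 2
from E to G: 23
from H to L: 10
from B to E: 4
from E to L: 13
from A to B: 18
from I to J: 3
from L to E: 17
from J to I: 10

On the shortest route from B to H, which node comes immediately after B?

E

Candidate routes:
B → E → L → H: 4+13+19 = 36
B → A → E → L → H: 23+2+13+19 = 57
The minimum is 36 via B → E → L → H.
So from B the first move is to E.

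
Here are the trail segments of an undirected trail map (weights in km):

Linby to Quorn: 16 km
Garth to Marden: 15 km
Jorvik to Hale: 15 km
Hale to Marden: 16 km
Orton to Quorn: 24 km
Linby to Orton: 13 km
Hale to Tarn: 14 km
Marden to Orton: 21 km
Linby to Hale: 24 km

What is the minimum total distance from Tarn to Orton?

51 km

Compare a few routes:
Tarn–Hale–Linby–Quorn–Orton: 14+24+16+24 = 78
Tarn–Hale–Marden–Orton: 14+16+21 = 51
The minimum is 51 km via Tarn–Hale–Marden–Orton.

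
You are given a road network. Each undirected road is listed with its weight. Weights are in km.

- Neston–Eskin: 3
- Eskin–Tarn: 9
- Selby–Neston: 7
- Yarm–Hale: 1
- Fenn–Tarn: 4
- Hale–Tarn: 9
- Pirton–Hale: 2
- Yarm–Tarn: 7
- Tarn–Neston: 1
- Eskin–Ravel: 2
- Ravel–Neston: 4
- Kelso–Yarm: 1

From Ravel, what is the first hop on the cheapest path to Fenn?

Neston

Compare a few routes:
Ravel → Eskin → Neston → Tarn → Fenn: 2+3+1+4 = 10
Ravel → Neston → Tarn → Fenn: 4+1+4 = 9
Cheapest is Ravel → Neston → Tarn → Fenn at 9 km.
So from Ravel the first move is to Neston.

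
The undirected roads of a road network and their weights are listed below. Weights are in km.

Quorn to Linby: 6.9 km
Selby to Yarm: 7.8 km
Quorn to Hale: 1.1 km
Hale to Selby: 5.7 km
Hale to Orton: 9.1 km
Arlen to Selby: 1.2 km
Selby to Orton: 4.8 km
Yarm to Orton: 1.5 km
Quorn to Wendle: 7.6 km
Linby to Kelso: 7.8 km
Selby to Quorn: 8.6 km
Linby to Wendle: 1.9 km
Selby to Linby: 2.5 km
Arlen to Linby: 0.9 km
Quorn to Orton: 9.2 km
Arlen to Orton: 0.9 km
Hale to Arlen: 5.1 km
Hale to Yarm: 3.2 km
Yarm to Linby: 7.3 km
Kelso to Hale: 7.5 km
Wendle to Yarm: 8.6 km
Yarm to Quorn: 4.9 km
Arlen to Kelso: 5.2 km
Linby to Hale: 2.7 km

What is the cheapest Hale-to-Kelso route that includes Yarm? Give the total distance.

10.8 km

Shortest Hale→Yarm: Hale–Yarm = 3.2
Best Yarm to Kelso: Yarm–Orton–Arlen–Kelso costing 7.6
Total via Yarm: 3.2 + 7.6 = 10.8 km.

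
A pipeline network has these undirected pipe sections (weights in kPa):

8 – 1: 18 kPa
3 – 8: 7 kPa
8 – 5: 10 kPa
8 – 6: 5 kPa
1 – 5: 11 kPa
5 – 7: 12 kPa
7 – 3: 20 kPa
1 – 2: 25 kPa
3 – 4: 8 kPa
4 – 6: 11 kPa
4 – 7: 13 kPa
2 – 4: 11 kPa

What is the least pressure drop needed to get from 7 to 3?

Shortest distances from 7:
7: 0
5: 12  (via 7)
4: 13  (via 7)
3: 20  (via 7)
Shortest route: 7–3 = 20 kPa.

20 kPa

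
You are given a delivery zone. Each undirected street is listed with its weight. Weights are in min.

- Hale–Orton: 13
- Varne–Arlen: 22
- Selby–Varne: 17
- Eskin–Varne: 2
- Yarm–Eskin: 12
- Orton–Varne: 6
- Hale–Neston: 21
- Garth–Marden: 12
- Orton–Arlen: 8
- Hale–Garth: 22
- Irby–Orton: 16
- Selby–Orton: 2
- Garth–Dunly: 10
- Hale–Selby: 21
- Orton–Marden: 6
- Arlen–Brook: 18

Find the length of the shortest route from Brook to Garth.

44 min

Compare a few routes:
Brook–Arlen–Orton–Hale–Garth: 18+8+13+22 = 61
Brook–Arlen–Orton–Marden–Garth: 18+8+6+12 = 44
Brook–Arlen–Varne–Orton–Marden–Garth: 18+22+6+6+12 = 64
Brook–Arlen–Orton–Selby–Hale–Garth: 18+8+2+21+22 = 71
The minimum is 44 min via Brook–Arlen–Orton–Marden–Garth.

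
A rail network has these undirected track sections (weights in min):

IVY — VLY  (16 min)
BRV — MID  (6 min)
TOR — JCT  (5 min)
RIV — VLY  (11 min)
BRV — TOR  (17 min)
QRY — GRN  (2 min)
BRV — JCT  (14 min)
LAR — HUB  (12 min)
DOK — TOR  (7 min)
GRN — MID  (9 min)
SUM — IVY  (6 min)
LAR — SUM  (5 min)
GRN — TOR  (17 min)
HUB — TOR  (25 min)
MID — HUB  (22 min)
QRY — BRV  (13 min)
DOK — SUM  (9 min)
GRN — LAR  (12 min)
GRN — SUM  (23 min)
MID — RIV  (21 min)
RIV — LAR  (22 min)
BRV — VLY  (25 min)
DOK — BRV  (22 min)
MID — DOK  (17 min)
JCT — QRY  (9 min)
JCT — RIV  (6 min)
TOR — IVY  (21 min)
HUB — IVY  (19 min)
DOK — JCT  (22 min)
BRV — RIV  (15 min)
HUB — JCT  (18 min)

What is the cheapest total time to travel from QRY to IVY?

25 min

Candidate routes:
QRY - GRN - SUM - IVY: 2+23+6 = 31
QRY - GRN - LAR - SUM - IVY: 2+12+5+6 = 25
Cheapest is QRY - GRN - LAR - SUM - IVY at 25 min.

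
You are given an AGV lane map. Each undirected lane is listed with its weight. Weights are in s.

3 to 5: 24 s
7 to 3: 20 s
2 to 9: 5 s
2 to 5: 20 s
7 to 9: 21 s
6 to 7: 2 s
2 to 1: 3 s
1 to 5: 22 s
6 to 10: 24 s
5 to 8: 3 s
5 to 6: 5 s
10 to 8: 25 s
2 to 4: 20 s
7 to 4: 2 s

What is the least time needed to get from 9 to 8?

28 s

Compare a few routes:
9 → 7 → 6 → 5 → 8: 21+2+5+3 = 31
9 → 2 → 1 → 5 → 8: 5+3+22+3 = 33
9 → 2 → 5 → 8: 5+20+3 = 28
Cheapest is 9 → 2 → 5 → 8 at 28 s.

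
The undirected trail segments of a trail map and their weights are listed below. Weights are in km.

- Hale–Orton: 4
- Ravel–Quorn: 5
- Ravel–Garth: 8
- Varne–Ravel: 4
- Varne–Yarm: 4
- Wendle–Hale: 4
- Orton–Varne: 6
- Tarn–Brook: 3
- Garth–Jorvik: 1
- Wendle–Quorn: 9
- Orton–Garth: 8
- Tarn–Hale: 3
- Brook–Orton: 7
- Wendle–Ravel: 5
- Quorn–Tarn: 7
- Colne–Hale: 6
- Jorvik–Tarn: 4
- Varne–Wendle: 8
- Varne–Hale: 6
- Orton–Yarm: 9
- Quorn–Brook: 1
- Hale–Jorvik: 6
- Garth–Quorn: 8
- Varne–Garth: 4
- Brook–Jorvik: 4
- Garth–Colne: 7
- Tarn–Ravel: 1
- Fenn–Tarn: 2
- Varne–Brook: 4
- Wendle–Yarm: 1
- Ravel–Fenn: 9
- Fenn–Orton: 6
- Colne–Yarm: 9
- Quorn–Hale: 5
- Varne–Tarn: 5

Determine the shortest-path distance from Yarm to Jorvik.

Enumerating some paths:
Yarm → Wendle → Ravel → Tarn → Jorvik: 1+5+1+4 = 11
Yarm → Wendle → Hale → Jorvik: 1+4+6 = 11
Yarm → Varne → Garth → Jorvik: 4+4+1 = 9
Yarm → Varne → Brook → Jorvik: 4+4+4 = 12
Cheapest is Yarm → Varne → Garth → Jorvik at 9 km.

9 km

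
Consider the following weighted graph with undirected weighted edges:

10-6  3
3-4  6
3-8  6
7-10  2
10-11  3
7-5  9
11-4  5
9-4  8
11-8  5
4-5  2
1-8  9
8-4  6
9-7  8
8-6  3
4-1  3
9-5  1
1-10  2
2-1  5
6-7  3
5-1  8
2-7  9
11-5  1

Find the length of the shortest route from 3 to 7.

12

Running Dijkstra from 3:
3: 0
4: 6  (via 3)
8: 6  (via 3)
5: 8  (via 4)
1: 9  (via 4)
6: 9  (via 8)
9: 9  (via 5)
11: 9  (via 5)
10: 11  (via 1)
7: 12  (via 6)
Shortest route: 3–8–6–7 = 12.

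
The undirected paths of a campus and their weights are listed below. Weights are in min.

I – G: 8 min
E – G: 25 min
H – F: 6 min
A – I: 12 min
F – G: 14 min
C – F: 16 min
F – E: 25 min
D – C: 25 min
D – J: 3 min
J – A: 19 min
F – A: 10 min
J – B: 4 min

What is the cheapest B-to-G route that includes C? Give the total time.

62 min

Shortest B→C: B–J–D–C = 32
Best C to G: C–F–G costing 30
Total via C: 32 + 30 = 62 min.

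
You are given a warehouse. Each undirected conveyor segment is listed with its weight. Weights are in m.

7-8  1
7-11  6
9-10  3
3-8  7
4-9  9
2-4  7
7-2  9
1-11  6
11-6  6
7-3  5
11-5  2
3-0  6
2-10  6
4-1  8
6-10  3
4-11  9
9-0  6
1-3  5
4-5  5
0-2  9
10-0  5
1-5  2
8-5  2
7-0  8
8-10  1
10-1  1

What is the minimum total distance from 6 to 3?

Settle nodes by increasing distance from 6:
6: 0
10: 3  (via 6)
1: 4  (via 10)
8: 4  (via 10)
7: 5  (via 8)
5: 6  (via 1)
9: 6  (via 10)
11: 6  (via 6)
0: 8  (via 10)
2: 9  (via 10)
3: 9  (via 1)
Shortest route: 6 → 10 → 1 → 3 = 9 m.

9 m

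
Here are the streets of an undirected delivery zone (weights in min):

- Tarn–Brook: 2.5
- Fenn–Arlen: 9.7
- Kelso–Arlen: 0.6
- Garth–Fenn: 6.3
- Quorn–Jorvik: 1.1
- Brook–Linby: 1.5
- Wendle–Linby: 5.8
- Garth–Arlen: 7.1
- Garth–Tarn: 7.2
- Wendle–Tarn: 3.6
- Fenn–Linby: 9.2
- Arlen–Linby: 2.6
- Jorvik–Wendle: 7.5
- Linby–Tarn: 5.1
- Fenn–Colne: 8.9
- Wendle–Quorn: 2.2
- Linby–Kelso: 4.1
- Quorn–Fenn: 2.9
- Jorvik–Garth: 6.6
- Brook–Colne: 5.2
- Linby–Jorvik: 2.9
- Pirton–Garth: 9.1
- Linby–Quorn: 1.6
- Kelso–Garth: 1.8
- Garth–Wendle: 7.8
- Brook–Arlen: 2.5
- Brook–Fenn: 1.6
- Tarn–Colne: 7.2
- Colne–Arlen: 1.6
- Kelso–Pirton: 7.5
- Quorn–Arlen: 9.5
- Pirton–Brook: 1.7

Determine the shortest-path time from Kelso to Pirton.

4.8 min

Compare a few routes:
Kelso - Linby - Brook - Pirton: 4.1+1.5+1.7 = 7.3
Kelso - Arlen - Brook - Pirton: 0.6+2.5+1.7 = 4.8
Kelso - Arlen - Linby - Brook - Pirton: 0.6+2.6+1.5+1.7 = 6.4
Cheapest is Kelso - Arlen - Brook - Pirton at 4.8 min.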